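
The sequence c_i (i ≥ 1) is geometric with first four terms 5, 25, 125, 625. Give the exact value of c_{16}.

Common ratio r = 5.
c_i = 5·5^(i-1).
c_{16} = 5·5^15 = 152587890625.

152587890625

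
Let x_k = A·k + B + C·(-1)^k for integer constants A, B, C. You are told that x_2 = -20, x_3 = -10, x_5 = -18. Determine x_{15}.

Write the equations: 2A + B + C = -20; 3A + B - C = -10; 5A + B - C = -18.
Subtracting the first from the second: A - 2C = 10.
Subtracting the second from the third: 2A = -8.
Solving: C = -7, A = -4, then B = -5.
Therefore x_{15} = -60 + (-5) + (-7)·(-1) = -58.

-58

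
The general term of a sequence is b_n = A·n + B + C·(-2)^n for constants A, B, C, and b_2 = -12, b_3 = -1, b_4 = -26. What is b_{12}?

The three given values yield: 2A + B + 4C = -12; 3A + B - 8C = -1; 4A + B + 16C = -26.
Subtracting the first from the second: A - 12C = 11.
Subtracting the second from the third: A + 24C = -25.
Solving: C = -1, A = -1, then B = -6.
Therefore b_{12} = -12 + (-6) + (-1)·4096 = -4114.

-4114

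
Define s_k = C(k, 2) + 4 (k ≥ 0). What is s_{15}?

109

C(15, 2) = 105, so s_{15} = 109.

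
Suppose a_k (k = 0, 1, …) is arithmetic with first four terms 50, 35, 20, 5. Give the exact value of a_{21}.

-265

Common difference d = -15.
a_k = 50 + (k - 0)·(-15).
a_{21} = 50 + 21·(-15) = -265.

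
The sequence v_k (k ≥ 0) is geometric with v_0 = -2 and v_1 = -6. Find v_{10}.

-118098

Common ratio r = 3.
v_k = (-2)·3^(k-0).
v_{10} = (-2)·3^10 = -118098.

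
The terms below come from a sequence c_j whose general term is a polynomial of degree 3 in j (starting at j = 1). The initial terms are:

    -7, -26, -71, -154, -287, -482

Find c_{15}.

1st diffs: -19, -45, -83, -133, -195.
2nd diffs: -26, -38, -50, -62.
3rd diffs: -12, -12, -12 (constant).
Newton forward-difference form: c_j = -7 + (-19)·C(j-1,1) + (-26)·C(j-1,2) + (-12)·C(j-1,3).
At j = 15: j-1 = 14, so c_{15} = -7 - 266 - 2366 - 4368 = -7007.

-7007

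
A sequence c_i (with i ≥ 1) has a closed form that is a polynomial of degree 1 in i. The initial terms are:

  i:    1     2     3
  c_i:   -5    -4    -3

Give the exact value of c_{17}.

1st diffs: 1, 1 (constant).
So c_i = i - 6.
Evaluating at i = 17 gives c_{17} = 11.

11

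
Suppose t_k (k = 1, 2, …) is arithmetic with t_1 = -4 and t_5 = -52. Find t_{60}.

-712

Common difference d = (-52 - (-4)) / (5 - 1) = -12.
t_k = -4 + (k - 1)·(-12).
t_{60} = -4 + 59·(-12) = -712.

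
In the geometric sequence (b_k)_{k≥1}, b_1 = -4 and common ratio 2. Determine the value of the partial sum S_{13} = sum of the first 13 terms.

-32764

b_k = (-4)·2^(k-1).
S = (-4)·(2^13 - 1)/(2 - 1) = (-4)·(8192 - 1)/(1) = -32764.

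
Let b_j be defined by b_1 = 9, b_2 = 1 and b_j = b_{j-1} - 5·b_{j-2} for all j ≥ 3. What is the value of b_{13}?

Compute successive terms:
b_3 = -44; b_4 = -49; b_5 = 171; …; b_{10} = 12271; b_{11} = 13891; b_{12} = -47464; b_{13} = -116919.

-116919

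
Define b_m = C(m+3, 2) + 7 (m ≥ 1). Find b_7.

52

C(10, 2) = 45, so b_7 = 52.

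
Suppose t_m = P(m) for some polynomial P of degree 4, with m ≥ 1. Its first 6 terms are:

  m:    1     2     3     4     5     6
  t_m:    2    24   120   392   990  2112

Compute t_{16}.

120032

1st diffs: 22, 96, 272, 598, 1122.
2nd diffs: 74, 176, 326, 524.
3rd diffs: 102, 150, 198.
4th diffs: 48, 48 (constant).
So t_m = 2m^4 - 3m^3 + 5m^2 - 2m.
Evaluating at m = 16 gives t_{16} = 120032.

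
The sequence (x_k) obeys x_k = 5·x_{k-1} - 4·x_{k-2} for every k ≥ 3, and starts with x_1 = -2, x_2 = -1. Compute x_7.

x_3 = 3, x_4 = 19, x_5 = 83, x_6 = 339, x_7 = 1363.
(Characteristic roots are 4 and 1.)

1363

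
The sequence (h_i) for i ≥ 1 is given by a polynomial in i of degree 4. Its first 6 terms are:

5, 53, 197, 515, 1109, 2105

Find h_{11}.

19205

1st diffs: 48, 144, 318, 594, 996.
2nd diffs: 96, 174, 276, 402.
3rd diffs: 78, 102, 126.
4th diffs: 24, 24 (constant).
So h_i = i^4 + 3i^3 + 5i^2 - 3i - 1.
Evaluating at i = 11 gives h_{11} = 19205.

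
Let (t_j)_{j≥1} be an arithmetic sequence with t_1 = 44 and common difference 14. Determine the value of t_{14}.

226

t_j = 44 + (j - 1)·14.
t_{14} = 44 + 13·14 = 226.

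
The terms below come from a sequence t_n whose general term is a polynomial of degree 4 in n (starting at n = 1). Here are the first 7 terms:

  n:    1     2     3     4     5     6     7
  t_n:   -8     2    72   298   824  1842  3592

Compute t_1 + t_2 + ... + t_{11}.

1st diffs: 10, 70, 226, 526, 1018, 1750.
2nd diffs: 60, 156, 300, 492, 732.
3rd diffs: 96, 144, 192, 240.
4th diffs: 48, 48, 48 (constant).
Newton forward-difference form: t_n = -8 + 10·C(n-1,1) + 60·C(n-1,2) + 96·C(n-1,3) + 48·C(n-1,4).
Continuing: 6362, 10488, 16354, 24392.
Summing n = 1..11 (11 terms) gives 64218.

64218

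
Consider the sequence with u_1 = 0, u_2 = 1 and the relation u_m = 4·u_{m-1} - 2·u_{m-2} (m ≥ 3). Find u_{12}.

259808

Applying the relation repeatedly:
u_3 = 4, u_4 = 14, u_5 = 48, u_6 = 164, u_7 = 560, u_8 = 1912, u_9 = 6528, u_{10} = 22288, u_{11} = 76096, u_{12} = 259808.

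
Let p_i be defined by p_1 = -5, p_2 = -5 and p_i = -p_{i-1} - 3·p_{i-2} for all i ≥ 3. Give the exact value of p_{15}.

-14380

Step forward from the initial values:
p_3 = 20; p_4 = -5; p_5 = -55; …; p_{12} = -1730; p_{13} = 4595; p_{14} = 595; p_{15} = -14380.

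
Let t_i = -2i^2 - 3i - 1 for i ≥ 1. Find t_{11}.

-276

t_{11} = -2·11^2 - 3·11 - 1 = -276.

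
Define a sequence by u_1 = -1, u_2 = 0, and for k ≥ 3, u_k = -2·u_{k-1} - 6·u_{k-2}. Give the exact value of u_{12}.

u_3 = 6;  u_4 = -12;  u_5 = -12;  u_6 = 96;  u_7 = -120;  u_8 = -336;  u_9 = 1392;  u_{10} = -768;  u_{11} = -6816;  u_{12} = 18240.

18240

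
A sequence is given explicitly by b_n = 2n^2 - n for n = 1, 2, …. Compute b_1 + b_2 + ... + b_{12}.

1222

Over n = 1..12: Σn = 78, Σn² = 650.
Total = (2)·650 + (-1)·78 = 1222.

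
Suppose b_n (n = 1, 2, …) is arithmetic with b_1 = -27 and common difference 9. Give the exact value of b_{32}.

b_n = -27 + (n - 1)·9.
b_{32} = -27 + 31·9 = 252.

252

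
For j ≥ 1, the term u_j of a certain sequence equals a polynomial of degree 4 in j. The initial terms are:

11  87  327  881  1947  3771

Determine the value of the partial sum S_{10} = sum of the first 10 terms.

66806

1st diffs: 76, 240, 554, 1066, 1824.
2nd diffs: 164, 314, 512, 758.
3rd diffs: 150, 198, 246.
4th diffs: 48, 48 (constant).
Newton forward-difference form: u_j = 11 + 76·C(j-1,1) + 164·C(j-1,2) + 150·C(j-1,3) + 48·C(j-1,4).
Continuing: 6647, 10917, 16971, 25247.
Summing j = 1..10 (10 terms) gives 66806.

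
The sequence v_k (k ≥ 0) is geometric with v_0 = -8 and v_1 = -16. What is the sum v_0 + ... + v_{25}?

-536870904

Common ratio r = 2.
v_k = (-8)·2^(k-0).
S = (-8)·(2^26 - 1)/(2 - 1) = (-8)·(67108864 - 1)/(1) = -536870904.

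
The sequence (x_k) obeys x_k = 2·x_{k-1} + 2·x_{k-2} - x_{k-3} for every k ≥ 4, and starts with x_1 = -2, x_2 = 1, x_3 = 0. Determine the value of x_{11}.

2583

x_4 = 4  x_5 = 7  x_6 = 22  x_7 = 54  x_8 = 145  x_9 = 376  x_{10} = 988  x_{11} = 2583.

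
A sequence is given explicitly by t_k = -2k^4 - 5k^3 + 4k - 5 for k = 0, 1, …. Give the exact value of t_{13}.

t_{13} = -2·13^4 - 5·13^3 + 4·13 - 5 = -68060.

-68060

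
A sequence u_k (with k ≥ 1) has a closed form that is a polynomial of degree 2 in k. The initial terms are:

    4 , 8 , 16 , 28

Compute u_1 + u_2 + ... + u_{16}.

2784

1st diffs: 4, 8, 12.
2nd diffs: 4, 4 (constant).
Newton forward-difference form: u_k = 4 + 4·C(k-1,1) + 4·C(k-1,2).
Continuing: …, 44, 64, 88, 116, …, u_{16} = 484.
Summing k = 1..16 (16 terms) gives 2784.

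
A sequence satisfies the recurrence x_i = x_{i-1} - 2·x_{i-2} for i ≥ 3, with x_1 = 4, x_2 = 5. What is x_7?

33

Iterate the recurrence:
x_3 = -3;  x_4 = -13;  x_5 = -7;  x_6 = 19;  x_7 = 33.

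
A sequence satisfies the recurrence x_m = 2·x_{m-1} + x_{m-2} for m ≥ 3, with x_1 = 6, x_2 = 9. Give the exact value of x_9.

Compute successive terms:
x_3 = 24;  x_4 = 57;  x_5 = 138;  x_6 = 333;  x_7 = 804;  x_8 = 1941;  x_9 = 4686.

4686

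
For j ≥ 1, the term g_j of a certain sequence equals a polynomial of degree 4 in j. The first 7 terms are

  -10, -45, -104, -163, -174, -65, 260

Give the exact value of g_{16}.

40625

1st diffs: -35, -59, -59, -11, 109, 325.
2nd diffs: -24, 0, 48, 120, 216.
3rd diffs: 24, 48, 72, 96.
4th diffs: 24, 24, 24 (constant).
Newton forward-difference form: g_j = -10 + (-35)·C(j-1,1) + (-24)·C(j-1,2) + 24·C(j-1,3) + 24·C(j-1,4).
At j = 16: j-1 = 15, so g_{16} = -10 - 525 - 2520 + 10920 + 32760 = 40625.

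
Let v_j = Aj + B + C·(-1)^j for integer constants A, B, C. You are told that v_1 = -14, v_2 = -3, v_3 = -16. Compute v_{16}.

-17

The three given values yield: A + B - C = -14; 2A + B + C = -3; 3A + B - C = -16.
Subtracting the first from the second: A + 2C = 11.
Subtracting the second from the third: A - 2C = -13.
Solving: C = 6, A = -1, then B = -7.
Therefore v_{16} = -16 + (-7) + 6·1 = -17.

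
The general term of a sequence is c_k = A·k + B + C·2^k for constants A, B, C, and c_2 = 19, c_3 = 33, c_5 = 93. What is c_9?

Write the equations: 2A + B + 4C = 19; 3A + B + 8C = 33; 5A + B + 32C = 93.
Subtracting the first from the second: A + 4C = 14.
Subtracting the second from the third: 2A + 24C = 60.
Solving: C = 2, A = 6, then B = -1.
Hence c_9 = 6·9 + (-1) + 2·512 = 1077.

1077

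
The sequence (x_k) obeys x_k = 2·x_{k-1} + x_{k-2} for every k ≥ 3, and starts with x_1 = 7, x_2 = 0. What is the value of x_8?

x_3 = 7  x_4 = 14  x_5 = 35  x_6 = 84  x_7 = 203  x_8 = 490.

490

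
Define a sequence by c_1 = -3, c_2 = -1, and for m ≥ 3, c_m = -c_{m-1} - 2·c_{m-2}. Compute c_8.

-37

c_3 = 7  c_4 = -5  c_5 = -9  c_6 = 19  c_7 = -1  c_8 = -37.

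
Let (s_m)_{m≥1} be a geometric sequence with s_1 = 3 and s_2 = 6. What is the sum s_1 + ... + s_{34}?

51539607549

Common ratio r = 2.
s_m = 3·2^(m-1).
S = 3·(2^34 - 1)/(2 - 1) = 3·(17179869184 - 1)/(1) = 51539607549.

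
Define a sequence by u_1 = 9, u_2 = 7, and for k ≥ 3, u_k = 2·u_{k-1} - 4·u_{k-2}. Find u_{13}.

Compute successive terms:
u_3 = -22;  u_4 = -72;  u_5 = -56;  …;  u_{10} = -4608;  u_{11} = -3584;  u_{12} = 11264;  u_{13} = 36864.

36864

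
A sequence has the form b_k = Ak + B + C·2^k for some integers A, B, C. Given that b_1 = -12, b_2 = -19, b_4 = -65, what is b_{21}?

At k = 1, 2, 4: A + B + 2C = -12; 2A + B + 4C = -19; 4A + B + 16C = -65.
Subtracting the first from the second: A + 2C = -7.
Subtracting the second from the third: 2A + 12C = -46.
Solving: C = -4, A = 1, then B = -5.
Hence b_{21} = 1·21 + (-5) + (-4)·2097152 = -8388592.

-8388592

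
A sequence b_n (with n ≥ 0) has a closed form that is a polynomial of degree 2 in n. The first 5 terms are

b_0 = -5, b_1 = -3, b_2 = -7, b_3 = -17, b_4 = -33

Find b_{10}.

-255

1st diffs: 2, -4, -10, -16.
2nd diffs: -6, -6, -6 (constant).
Newton forward-difference form: b_n = -5 + 2·C(n,1) + (-6)·C(n,2).
At n = 10: n = 10, so b_{10} = -5 + 20 - 270 = -255.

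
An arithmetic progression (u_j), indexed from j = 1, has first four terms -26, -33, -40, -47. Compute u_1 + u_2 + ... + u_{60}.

-13950

Common difference d = -7.
u_j = -26 + (j - 1)·(-7).
u_{60} = -439; S = 60·(-26 + (-439))/2 = -13950.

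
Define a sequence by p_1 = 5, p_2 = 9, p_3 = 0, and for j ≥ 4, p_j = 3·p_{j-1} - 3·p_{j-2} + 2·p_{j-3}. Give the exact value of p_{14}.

Applying the relation repeatedly:
p_4 = -17  p_5 = -33  p_6 = -48  …  p_{11} = -1377  p_{12} = -2736  p_{13} = -5455  p_{14} = -10911.

-10911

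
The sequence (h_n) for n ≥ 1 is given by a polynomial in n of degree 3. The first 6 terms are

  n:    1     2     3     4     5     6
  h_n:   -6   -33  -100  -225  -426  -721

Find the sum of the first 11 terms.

-14091

1st diffs: -27, -67, -125, -201, -295.
2nd diffs: -40, -58, -76, -94.
3rd diffs: -18, -18, -18 (constant).
Newton forward-difference form: h_n = -6 + (-27)·C(n-1,1) + (-40)·C(n-1,2) + (-18)·C(n-1,3).
Continuing: …, -1128, -1665, -2350, -3201, …, h_{11} = -4236.
Summing n = 1..11 (11 terms) gives -14091.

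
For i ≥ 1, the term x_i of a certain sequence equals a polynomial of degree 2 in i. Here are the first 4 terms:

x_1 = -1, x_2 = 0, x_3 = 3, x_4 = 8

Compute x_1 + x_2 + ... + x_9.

1st diffs: 1, 3, 5.
2nd diffs: 2, 2 (constant).
Newton forward-difference form: x_i = -1 + 1·C(i-1,1) + 2·C(i-1,2).
Continuing: …, 15, 24, 35, 48, …, x_9 = 63.
Summing i = 1..9 (9 terms) gives 195.

195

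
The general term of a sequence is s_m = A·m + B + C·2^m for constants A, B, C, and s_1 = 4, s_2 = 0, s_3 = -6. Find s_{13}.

-8210

Plug in m = 1, 2, 3: A + B + 2C = 4; 2A + B + 4C = 0; 3A + B + 8C = -6.
Subtracting the first from the second: A + 2C = -4.
Subtracting the second from the third: A + 4C = -6.
Solving: C = -1, A = -2, then B = 8.
Therefore s_{13} = -26 + 8 + (-1)·8192 = -8210.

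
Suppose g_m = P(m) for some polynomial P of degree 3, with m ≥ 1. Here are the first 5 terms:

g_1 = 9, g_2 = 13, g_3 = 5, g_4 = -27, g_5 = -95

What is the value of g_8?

1st diffs: 4, -8, -32, -68.
2nd diffs: -12, -24, -36.
3rd diffs: -12, -12 (constant).
So g_m = -2m^3 + 6m^2 + 5.
Evaluating at m = 8 gives g_8 = -635.

-635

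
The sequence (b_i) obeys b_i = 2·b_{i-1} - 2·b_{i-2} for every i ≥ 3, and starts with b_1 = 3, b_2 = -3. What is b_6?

12

Applying the relation repeatedly:
b_3 = -12  b_4 = -18  b_5 = -12  b_6 = 12.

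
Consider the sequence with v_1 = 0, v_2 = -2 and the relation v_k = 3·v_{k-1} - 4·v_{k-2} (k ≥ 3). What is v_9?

186

Iterate the recurrence:
v_3 = -6, v_4 = -10, v_5 = -6, v_6 = 22, v_7 = 90, v_8 = 182, v_9 = 186.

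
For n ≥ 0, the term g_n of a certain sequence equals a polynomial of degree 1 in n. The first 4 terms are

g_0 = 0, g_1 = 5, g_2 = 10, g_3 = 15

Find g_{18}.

1st diffs: 5, 5, 5 (constant).
So g_n = 5n.
Evaluating at n = 18 gives g_{18} = 90.

90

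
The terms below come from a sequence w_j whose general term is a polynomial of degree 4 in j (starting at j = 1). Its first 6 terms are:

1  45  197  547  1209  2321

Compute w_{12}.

29195

1st diffs: 44, 152, 350, 662, 1112.
2nd diffs: 108, 198, 312, 450.
3rd diffs: 90, 114, 138.
4th diffs: 24, 24 (constant).
Newton forward-difference form: w_j = 1 + 44·C(j-1,1) + 108·C(j-1,2) + 90·C(j-1,3) + 24·C(j-1,4).
At j = 12: j-1 = 11, so w_{12} = 1 + 484 + 5940 + 14850 + 7920 = 29195.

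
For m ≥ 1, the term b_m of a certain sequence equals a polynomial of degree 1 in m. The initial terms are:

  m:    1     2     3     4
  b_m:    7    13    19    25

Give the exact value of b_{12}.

1st diffs: 6, 6, 6 (constant).
So b_m = 6m + 1.
Evaluating at m = 12 gives b_{12} = 73.

73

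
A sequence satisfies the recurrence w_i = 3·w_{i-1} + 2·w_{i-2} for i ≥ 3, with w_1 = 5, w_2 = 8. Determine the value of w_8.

19054

Applying the relation repeatedly:
w_3 = 34, w_4 = 118, w_5 = 422, w_6 = 1502, w_7 = 5350, w_8 = 19054.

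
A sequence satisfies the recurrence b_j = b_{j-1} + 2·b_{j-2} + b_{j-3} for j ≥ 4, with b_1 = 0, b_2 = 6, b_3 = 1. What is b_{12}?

Step forward from the initial values:
b_4 = 13  b_5 = 21  b_6 = 48  b_7 = 103  b_8 = 220  b_9 = 474  b_{10} = 1017  b_{11} = 2185  b_{12} = 4693.

4693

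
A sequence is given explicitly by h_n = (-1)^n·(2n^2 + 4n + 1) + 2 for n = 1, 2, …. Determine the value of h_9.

-197

(-1)^9 = -1; 2n^2 + 4n + 1 at n=9 is 199; so h_9 = -197.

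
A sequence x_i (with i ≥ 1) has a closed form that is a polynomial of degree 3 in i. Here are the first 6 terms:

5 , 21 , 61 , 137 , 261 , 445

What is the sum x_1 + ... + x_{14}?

1st diffs: 16, 40, 76, 124, 184.
2nd diffs: 24, 36, 48, 60.
3rd diffs: 12, 12, 12 (constant).
Newton forward-difference form: x_i = 5 + 16·C(i-1,1) + 24·C(i-1,2) + 12·C(i-1,3).
Continuing: …, 701, 1041, 1477, 2021, …, x_{14} = 5517.
Summing i = 1..14 (14 terms) gives 22274.

22274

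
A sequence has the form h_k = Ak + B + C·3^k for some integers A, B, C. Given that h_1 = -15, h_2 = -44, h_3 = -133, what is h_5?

Write the equations: A + B + 3C = -15; 2A + B + 9C = -44; 3A + B + 27C = -133.
Subtracting the first from the second: A + 6C = -29.
Subtracting the second from the third: A + 18C = -89.
Solving: C = -5, A = 1, then B = -1.
So h_k = 1·k + (-1) + (-5)·3^k; at k=5 this is -1211.

-1211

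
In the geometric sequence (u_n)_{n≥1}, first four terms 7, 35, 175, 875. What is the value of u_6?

Common ratio r = 5.
u_n = 7·5^(n-1).
u_6 = 7·5^5 = 21875.

21875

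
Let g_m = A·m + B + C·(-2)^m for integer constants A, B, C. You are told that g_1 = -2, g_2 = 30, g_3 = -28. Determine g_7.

At m = 1, 2, 3: A + B - 2C = -2; 2A + B + 4C = 30; 3A + B - 8C = -28.
Subtracting the first from the second: A + 6C = 32.
Subtracting the second from the third: A - 12C = -58.
Solving: C = 5, A = 2, then B = 6.
So g_m = 2·m + 6 + 5·(-2)^m; at m=7 this is -620.

-620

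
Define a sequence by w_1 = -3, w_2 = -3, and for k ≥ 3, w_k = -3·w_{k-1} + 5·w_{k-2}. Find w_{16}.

Compute successive terms:
w_3 = -6; w_4 = 3; w_5 = -39; …; w_{13} = -3164619; w_{14} = 13267797; w_{15} = -55626486; w_{16} = 233218443.

233218443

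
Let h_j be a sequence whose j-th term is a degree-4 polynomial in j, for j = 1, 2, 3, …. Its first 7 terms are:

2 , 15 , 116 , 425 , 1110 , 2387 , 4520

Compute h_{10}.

19415

1st diffs: 13, 101, 309, 685, 1277, 2133.
2nd diffs: 88, 208, 376, 592, 856.
3rd diffs: 120, 168, 216, 264.
4th diffs: 48, 48, 48 (constant).
Newton forward-difference form: h_j = 2 + 13·C(j-1,1) + 88·C(j-1,2) + 120·C(j-1,3) + 48·C(j-1,4).
At j = 10: j-1 = 9, so h_{10} = 2 + 117 + 3168 + 10080 + 6048 = 19415.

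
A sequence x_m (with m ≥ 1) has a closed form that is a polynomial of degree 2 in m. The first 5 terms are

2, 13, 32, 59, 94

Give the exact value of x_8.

1st diffs: 11, 19, 27, 35.
2nd diffs: 8, 8, 8 (constant).
So x_m = 4m^2 - m - 1.
Evaluating at m = 8 gives x_8 = 247.

247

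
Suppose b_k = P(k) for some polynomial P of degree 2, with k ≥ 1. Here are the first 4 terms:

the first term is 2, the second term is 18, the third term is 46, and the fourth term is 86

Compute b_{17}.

1st diffs: 16, 28, 40.
2nd diffs: 12, 12 (constant).
Newton forward-difference form: b_k = 2 + 16·C(k-1,1) + 12·C(k-1,2).
At k = 17: k-1 = 16, so b_{17} = 2 + 256 + 1440 = 1698.

1698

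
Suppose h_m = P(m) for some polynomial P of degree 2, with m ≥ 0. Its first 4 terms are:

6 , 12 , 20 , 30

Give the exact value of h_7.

1st diffs: 6, 8, 10.
2nd diffs: 2, 2 (constant).
Newton forward-difference form: h_m = 6 + 6·C(m,1) + 2·C(m,2).
At m = 7: m = 7, so h_7 = 6 + 42 + 42 = 90.

90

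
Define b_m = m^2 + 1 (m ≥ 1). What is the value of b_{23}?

530

b_{23} = 1·23^2 + 1 = 530.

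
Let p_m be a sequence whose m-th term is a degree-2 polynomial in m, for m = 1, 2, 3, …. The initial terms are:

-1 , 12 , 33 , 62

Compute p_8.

1st diffs: 13, 21, 29.
2nd diffs: 8, 8 (constant).
So p_m = 4m^2 + m - 6.
Evaluating at m = 8 gives p_8 = 258.

258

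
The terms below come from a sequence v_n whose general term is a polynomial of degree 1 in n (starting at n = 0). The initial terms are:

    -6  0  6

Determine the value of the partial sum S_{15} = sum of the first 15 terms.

540

1st diffs: 6, 6 (constant).
So v_n = 6n - 6.
Continuing: …, 12, 18, 24, 30, …, v_{14} = 78.
Summing n = 0..14 (15 terms) gives 540.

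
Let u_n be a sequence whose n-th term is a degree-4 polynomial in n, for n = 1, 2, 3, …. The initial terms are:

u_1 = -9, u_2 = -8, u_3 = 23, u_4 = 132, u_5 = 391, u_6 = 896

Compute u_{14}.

33232

1st diffs: 1, 31, 109, 259, 505.
2nd diffs: 30, 78, 150, 246.
3rd diffs: 48, 72, 96.
4th diffs: 24, 24 (constant).
Newton forward-difference form: u_n = -9 + 1·C(n-1,1) + 30·C(n-1,2) + 48·C(n-1,3) + 24·C(n-1,4).
At n = 14: n-1 = 13, so u_{14} = -9 + 13 + 2340 + 13728 + 17160 = 33232.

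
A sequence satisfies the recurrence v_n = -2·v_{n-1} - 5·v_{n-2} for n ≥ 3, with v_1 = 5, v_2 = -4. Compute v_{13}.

53617

v_3 = -17  v_4 = 54  v_5 = -23  …  v_{10} = 5636  v_{11} = 2743  v_{12} = -33666  v_{13} = 53617.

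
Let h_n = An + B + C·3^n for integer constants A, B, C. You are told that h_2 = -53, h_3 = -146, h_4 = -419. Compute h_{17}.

Plug in n = 2, 3, 4: 2A + B + 9C = -53; 3A + B + 27C = -146; 4A + B + 81C = -419.
Subtracting the first from the second: A + 18C = -93.
Subtracting the second from the third: A + 54C = -273.
Solving: C = -5, A = -3, then B = -2.
Therefore h_{17} = -51 + (-2) + (-5)·129140163 = -645700868.

-645700868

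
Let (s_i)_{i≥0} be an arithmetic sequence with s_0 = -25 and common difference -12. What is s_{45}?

s_i = -25 + (i - 0)·(-12).
s_{45} = -25 + 45·(-12) = -565.

-565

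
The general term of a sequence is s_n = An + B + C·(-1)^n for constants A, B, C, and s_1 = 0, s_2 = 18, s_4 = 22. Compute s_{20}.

The three given values yield: A + B - C = 0; 2A + B + C = 18; 4A + B + C = 22.
Subtracting the first from the second: A + 2C = 18.
Subtracting the second from the third: 2A = 4.
Solving: C = 8, A = 2, then B = 6.
Hence s_{20} = 2·20 + 6 + 8·1 = 54.

54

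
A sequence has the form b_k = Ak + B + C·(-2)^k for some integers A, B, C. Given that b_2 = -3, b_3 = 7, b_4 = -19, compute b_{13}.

8171

Write the equations: 2A + B + 4C = -3; 3A + B - 8C = 7; 4A + B + 16C = -19.
Subtracting the first from the second: A - 12C = 10.
Subtracting the second from the third: A + 24C = -26.
Solving: C = -1, A = -2, then B = 5.
So b_k = -2·k + 5 + (-1)·(-2)^k; at k=13 this is 8171.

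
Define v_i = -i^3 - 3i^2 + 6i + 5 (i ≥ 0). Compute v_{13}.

-2621

v_{13} = -1·13^3 - 3·13^2 + 6·13 + 5 = -2621.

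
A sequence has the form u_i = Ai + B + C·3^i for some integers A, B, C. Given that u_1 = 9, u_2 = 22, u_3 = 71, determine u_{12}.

At i = 1, 2, 3: A + B + 3C = 9; 2A + B + 9C = 22; 3A + B + 27C = 71.
Subtracting the first from the second: A + 6C = 13.
Subtracting the second from the third: A + 18C = 49.
Solving: C = 3, A = -5, then B = 5.
Therefore u_{12} = -60 + 5 + 3·531441 = 1594268.

1594268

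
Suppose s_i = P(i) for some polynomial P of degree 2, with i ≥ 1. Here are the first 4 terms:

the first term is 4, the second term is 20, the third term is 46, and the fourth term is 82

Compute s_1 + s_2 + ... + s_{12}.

3304

1st diffs: 16, 26, 36.
2nd diffs: 10, 10 (constant).
Newton forward-difference form: s_i = 4 + 16·C(i-1,1) + 10·C(i-1,2).
Continuing: …, 128, 184, 250, 326, …, s_{12} = 730.
Summing i = 1..12 (12 terms) gives 3304.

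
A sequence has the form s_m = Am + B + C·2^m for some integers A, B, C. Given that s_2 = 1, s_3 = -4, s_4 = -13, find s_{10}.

-1027

Write the equations: 2A + B + 4C = 1; 3A + B + 8C = -4; 4A + B + 16C = -13.
Subtracting the first from the second: A + 4C = -5.
Subtracting the second from the third: A + 8C = -9.
Solving: C = -1, A = -1, then B = 7.
So s_m = -1·m + 7 + (-1)·2^m; at m=10 this is -1027.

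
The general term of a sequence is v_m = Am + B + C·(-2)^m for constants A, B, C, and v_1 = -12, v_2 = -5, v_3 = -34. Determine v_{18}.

524195

Write the equations: A + B - 2C = -12; 2A + B + 4C = -5; 3A + B - 8C = -34.
Subtracting the first from the second: A + 6C = 7.
Subtracting the second from the third: A - 12C = -29.
Solving: C = 2, A = -5, then B = -3.
So v_m = -5·m + (-3) + 2·(-2)^m; at m=18 this is 524195.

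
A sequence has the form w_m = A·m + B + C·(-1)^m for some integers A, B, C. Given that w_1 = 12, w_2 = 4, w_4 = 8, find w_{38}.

Plug in m = 1, 2, 4: A + B - C = 12; 2A + B + C = 4; 4A + B + C = 8.
Subtracting the first from the second: A + 2C = -8.
Subtracting the second from the third: 2A = 4.
Solving: C = -5, A = 2, then B = 5.
Hence w_{38} = 2·38 + 5 + (-5)·1 = 76.

76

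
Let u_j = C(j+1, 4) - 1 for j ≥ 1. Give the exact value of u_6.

C(7, 4) = 35, so u_6 = 34.

34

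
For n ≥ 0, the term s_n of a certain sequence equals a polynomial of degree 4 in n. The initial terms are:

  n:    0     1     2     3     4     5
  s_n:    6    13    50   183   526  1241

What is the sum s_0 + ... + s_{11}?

77820

1st diffs: 7, 37, 133, 343, 715.
2nd diffs: 30, 96, 210, 372.
3rd diffs: 66, 114, 162.
4th diffs: 48, 48 (constant).
So s_n = 2n^4 - n^3 + 4n^2 + 2n + 6.
Continuing: …, 2538, 4675, 7958, 12741, …, s_{11} = 28463.
Summing n = 0..11 (12 terms) gives 77820.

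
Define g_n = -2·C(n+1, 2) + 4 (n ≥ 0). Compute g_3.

C(4, 2) = 6, so g_3 = -8.

-8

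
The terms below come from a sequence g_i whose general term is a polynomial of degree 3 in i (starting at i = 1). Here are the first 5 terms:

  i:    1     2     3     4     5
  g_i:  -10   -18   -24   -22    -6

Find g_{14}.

1758

1st diffs: -8, -6, 2, 16.
2nd diffs: 2, 8, 14.
3rd diffs: 6, 6 (constant).
Newton forward-difference form: g_i = -10 + (-8)·C(i-1,1) + 2·C(i-1,2) + 6·C(i-1,3).
At i = 14: i-1 = 13, so g_{14} = -10 - 104 + 156 + 1716 = 1758.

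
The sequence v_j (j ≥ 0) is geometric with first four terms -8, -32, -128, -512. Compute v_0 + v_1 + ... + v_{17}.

Common ratio r = 4.
v_j = (-8)·4^(j-0).
S = (-8)·(4^18 - 1)/(4 - 1) = (-8)·(68719476736 - 1)/(3) = -183251937960.

-183251937960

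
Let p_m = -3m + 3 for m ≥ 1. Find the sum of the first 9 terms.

-108

Over m = 1..9: Σm = 45.
Total = (-3)·45 + (3)·9 = -108.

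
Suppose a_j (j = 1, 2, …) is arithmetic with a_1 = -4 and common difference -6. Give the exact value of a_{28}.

a_j = -4 + (j - 1)·(-6).
a_{28} = -4 + 27·(-6) = -166.

-166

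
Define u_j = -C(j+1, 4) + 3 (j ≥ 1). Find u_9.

-207

C(10, 4) = 210, so u_9 = -207.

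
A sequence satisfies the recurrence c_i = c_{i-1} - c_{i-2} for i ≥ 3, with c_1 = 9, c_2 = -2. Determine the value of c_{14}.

-2

Compute successive terms:
c_3 = -11;  c_4 = -9;  c_5 = 2;  …;  c_{11} = 2;  c_{12} = 11;  c_{13} = 9;  c_{14} = -2.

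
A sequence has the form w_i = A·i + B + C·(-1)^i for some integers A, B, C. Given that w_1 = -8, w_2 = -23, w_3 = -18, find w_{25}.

-128

The three given values yield: A + B - C = -8; 2A + B + C = -23; 3A + B - C = -18.
Subtracting the first from the second: A + 2C = -15.
Subtracting the second from the third: A - 2C = 5.
Solving: C = -5, A = -5, then B = -8.
Therefore w_{25} = -125 + (-8) + (-5)·(-1) = -128.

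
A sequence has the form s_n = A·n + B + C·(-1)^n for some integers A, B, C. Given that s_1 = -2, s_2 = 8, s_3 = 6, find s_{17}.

62

Write the equations: A + B - C = -2; 2A + B + C = 8; 3A + B - C = 6.
Subtracting the first from the second: A + 2C = 10.
Subtracting the second from the third: A - 2C = -2.
Solving: C = 3, A = 4, then B = -3.
So s_n = 4·n + (-3) + 3·(-1)^n; at n=17 this is 62.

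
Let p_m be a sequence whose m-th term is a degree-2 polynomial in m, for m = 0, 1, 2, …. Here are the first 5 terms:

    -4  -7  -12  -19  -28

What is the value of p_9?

-103

1st diffs: -3, -5, -7, -9.
2nd diffs: -2, -2, -2 (constant).
So p_m = -m^2 - 2m - 4.
Evaluating at m = 9 gives p_9 = -103.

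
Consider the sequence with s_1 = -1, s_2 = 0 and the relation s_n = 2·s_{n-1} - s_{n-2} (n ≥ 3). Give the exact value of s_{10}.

8

Applying the relation repeatedly:
s_3 = 1, s_4 = 2, s_5 = 3, s_6 = 4, s_7 = 5, s_8 = 6, s_9 = 7, s_{10} = 8.
(Characteristic roots are 1 and 1.)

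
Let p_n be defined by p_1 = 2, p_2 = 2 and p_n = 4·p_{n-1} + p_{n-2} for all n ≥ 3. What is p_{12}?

4356618

p_3 = 10  p_4 = 42  p_5 = 178  p_6 = 754  p_7 = 3194  p_8 = 13530  p_9 = 57314  p_{10} = 242786  p_{11} = 1028458  p_{12} = 4356618.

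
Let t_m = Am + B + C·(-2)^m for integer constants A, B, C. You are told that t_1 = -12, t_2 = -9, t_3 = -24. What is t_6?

39

Plug in m = 1, 2, 3: A + B - 2C = -12; 2A + B + 4C = -9; 3A + B - 8C = -24.
Subtracting the first from the second: A + 6C = 3.
Subtracting the second from the third: A - 12C = -15.
Solving: C = 1, A = -3, then B = -7.
So t_m = -3·m + (-7) + 1·(-2)^m; at m=6 this is 39.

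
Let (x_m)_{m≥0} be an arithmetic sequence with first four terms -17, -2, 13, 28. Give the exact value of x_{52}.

Common difference d = 15.
x_m = -17 + (m - 0)·15.
x_{52} = -17 + 52·15 = 763.

763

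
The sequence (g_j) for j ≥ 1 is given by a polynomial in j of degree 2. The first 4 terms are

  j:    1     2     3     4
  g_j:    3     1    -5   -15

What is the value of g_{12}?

-239

1st diffs: -2, -6, -10.
2nd diffs: -4, -4 (constant).
Newton forward-difference form: g_j = 3 + (-2)·C(j-1,1) + (-4)·C(j-1,2).
At j = 12: j-1 = 11, so g_{12} = 3 - 22 - 220 = -239.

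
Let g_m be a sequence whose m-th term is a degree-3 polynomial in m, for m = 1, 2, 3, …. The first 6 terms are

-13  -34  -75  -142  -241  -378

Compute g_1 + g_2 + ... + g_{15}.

-19690

1st diffs: -21, -41, -67, -99, -137.
2nd diffs: -20, -26, -32, -38.
3rd diffs: -6, -6, -6 (constant).
Newton forward-difference form: g_m = -13 + (-21)·C(m-1,1) + (-20)·C(m-1,2) + (-6)·C(m-1,3).
Continuing: …, -559, -790, -1077, -1426, …, g_{15} = -4311.
Summing m = 1..15 (15 terms) gives -19690.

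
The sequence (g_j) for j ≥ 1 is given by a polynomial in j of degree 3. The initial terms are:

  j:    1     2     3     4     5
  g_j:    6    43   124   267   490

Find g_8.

1st diffs: 37, 81, 143, 223.
2nd diffs: 44, 62, 80.
3rd diffs: 18, 18 (constant).
Newton forward-difference form: g_j = 6 + 37·C(j-1,1) + 44·C(j-1,2) + 18·C(j-1,3).
At j = 8: j-1 = 7, so g_8 = 6 + 259 + 924 + 630 = 1819.

1819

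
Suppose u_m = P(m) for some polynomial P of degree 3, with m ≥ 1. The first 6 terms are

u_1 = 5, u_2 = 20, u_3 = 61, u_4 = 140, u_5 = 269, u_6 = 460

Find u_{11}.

2765

1st diffs: 15, 41, 79, 129, 191.
2nd diffs: 26, 38, 50, 62.
3rd diffs: 12, 12, 12 (constant).
Newton forward-difference form: u_m = 5 + 15·C(m-1,1) + 26·C(m-1,2) + 12·C(m-1,3).
At m = 11: m-1 = 10, so u_{11} = 5 + 150 + 1170 + 1440 = 2765.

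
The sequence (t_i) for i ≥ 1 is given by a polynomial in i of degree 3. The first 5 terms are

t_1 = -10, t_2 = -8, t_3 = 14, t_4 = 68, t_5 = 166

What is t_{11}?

2350

1st diffs: 2, 22, 54, 98.
2nd diffs: 20, 32, 44.
3rd diffs: 12, 12 (constant).
So t_i = 2i^3 - 2i^2 - 6i - 4.
Evaluating at i = 11 gives t_{11} = 2350.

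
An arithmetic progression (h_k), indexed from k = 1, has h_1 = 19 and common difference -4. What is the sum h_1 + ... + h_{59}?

-5723

h_k = 19 + (k - 1)·(-4).
h_{59} = -213; S = 59·(19 + (-213))/2 = -5723.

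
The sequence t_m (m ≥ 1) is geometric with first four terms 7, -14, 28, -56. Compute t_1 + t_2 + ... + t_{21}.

4893357

Common ratio r = -2.
t_m = 7·(-2)^(m-1).
S = 7·((-2)^21 - 1)/(-2 - 1) = 7·(-2097152 - 1)/(-3) = 4893357.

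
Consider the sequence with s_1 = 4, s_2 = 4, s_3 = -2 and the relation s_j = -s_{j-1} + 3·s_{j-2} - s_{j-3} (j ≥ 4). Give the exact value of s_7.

Step forward from the initial values:
s_4 = 10;  s_5 = -20;  s_6 = 52;  s_7 = -122.

-122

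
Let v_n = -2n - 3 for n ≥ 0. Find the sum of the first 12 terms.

Over n = 0..11: Σn = 66.
Total = (-2)·66 + (-3)·12 = -168.

-168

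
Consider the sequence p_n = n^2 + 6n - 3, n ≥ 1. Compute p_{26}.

829

p_{26} = 1·26^2 + 6·26 - 3 = 829.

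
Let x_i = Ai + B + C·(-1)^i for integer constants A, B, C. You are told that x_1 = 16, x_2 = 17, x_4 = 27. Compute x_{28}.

Write the equations: A + B - C = 16; 2A + B + C = 17; 4A + B + C = 27.
Subtracting the first from the second: A + 2C = 1.
Subtracting the second from the third: 2A = 10.
Solving: C = -2, A = 5, then B = 9.
So x_i = 5·i + 9 + (-2)·(-1)^i; at i=28 this is 147.

147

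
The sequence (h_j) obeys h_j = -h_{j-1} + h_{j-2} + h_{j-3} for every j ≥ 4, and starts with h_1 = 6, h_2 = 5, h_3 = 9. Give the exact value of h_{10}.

h_4 = 2  h_5 = 12  h_6 = -1  h_7 = 15  h_8 = -4  h_9 = 18  h_{10} = -7.

-7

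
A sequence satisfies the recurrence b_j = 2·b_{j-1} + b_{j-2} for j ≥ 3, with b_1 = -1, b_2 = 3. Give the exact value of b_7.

Iterate the recurrence:
b_3 = 5;  b_4 = 13;  b_5 = 31;  b_6 = 75;  b_7 = 181.

181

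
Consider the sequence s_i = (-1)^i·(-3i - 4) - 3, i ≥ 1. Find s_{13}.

(-1)^13 = -1; -3i - 4 at i=13 is -43; so s_{13} = 40.

40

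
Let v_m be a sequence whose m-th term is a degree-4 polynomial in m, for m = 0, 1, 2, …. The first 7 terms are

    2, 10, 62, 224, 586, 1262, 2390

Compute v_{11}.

1st diffs: 8, 52, 162, 362, 676, 1128.
2nd diffs: 44, 110, 200, 314, 452.
3rd diffs: 66, 90, 114, 138.
4th diffs: 24, 24, 24 (constant).
Newton forward-difference form: v_m = 2 + 8·C(m,1) + 44·C(m,2) + 66·C(m,3) + 24·C(m,4).
At m = 11: m = 11, so v_{11} = 2 + 88 + 2420 + 10890 + 7920 = 21320.

21320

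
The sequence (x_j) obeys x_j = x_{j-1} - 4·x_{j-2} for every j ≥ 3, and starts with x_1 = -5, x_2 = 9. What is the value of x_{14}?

-42303

x_3 = 29  x_4 = -7  x_5 = -123  …  x_{11} = -675  x_{12} = 15001  x_{13} = 17701  x_{14} = -42303.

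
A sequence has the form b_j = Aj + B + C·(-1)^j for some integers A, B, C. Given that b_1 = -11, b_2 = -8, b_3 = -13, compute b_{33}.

-43

At j = 1, 2, 3: A + B - C = -11; 2A + B + C = -8; 3A + B - C = -13.
Subtracting the first from the second: A + 2C = 3.
Subtracting the second from the third: A - 2C = -5.
Solving: C = 2, A = -1, then B = -8.
Therefore b_{33} = -33 + (-8) + 2·(-1) = -43.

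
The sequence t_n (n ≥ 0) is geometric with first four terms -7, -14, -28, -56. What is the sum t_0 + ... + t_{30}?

-15032385529

Common ratio r = 2.
t_n = (-7)·2^(n-0).
S = (-7)·(2^31 - 1)/(2 - 1) = (-7)·(2147483648 - 1)/(1) = -15032385529.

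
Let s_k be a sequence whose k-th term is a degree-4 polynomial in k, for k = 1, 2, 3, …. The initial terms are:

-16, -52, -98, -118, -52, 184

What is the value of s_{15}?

1st diffs: -36, -46, -20, 66, 236.
2nd diffs: -10, 26, 86, 170.
3rd diffs: 36, 60, 84.
4th diffs: 24, 24 (constant).
Newton forward-difference form: s_k = -16 + (-36)·C(k-1,1) + (-10)·C(k-1,2) + 36·C(k-1,3) + 24·C(k-1,4).
At k = 15: k-1 = 14, so s_{15} = -16 - 504 - 910 + 13104 + 24024 = 35698.

35698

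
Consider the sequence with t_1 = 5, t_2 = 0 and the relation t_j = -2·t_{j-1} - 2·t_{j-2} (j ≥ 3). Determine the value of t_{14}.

0

t_3 = -10, t_4 = 20, t_5 = -20, …, t_{11} = -160, t_{12} = 320, t_{13} = -320, t_{14} = 0.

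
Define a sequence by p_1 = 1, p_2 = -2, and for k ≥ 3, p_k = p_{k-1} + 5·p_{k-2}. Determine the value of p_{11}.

-952

Applying the relation repeatedly:
p_3 = 3  p_4 = -7  p_5 = 8  p_6 = -27  p_7 = 13  p_8 = -122  p_9 = -57  p_{10} = -667  p_{11} = -952.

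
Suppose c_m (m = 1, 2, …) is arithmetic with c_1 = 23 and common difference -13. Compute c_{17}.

-185

c_m = 23 + (m - 1)·(-13).
c_{17} = 23 + 16·(-13) = -185.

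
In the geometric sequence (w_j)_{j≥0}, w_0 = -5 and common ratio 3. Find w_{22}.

-156905298045

w_j = (-5)·3^(j-0).
w_{22} = (-5)·3^22 = -156905298045.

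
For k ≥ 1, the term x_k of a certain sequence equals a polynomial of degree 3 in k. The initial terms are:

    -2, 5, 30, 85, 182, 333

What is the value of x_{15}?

1st diffs: 7, 25, 55, 97, 151.
2nd diffs: 18, 30, 42, 54.
3rd diffs: 12, 12, 12 (constant).
Newton forward-difference form: x_k = -2 + 7·C(k-1,1) + 18·C(k-1,2) + 12·C(k-1,3).
At k = 15: k-1 = 14, so x_{15} = -2 + 98 + 1638 + 4368 = 6102.

6102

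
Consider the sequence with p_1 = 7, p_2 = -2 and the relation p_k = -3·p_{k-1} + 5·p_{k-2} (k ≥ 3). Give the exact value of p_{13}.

56681359

Step forward from the initial values:
p_3 = 41; p_4 = -133; p_5 = 604; …; p_{10} = -769097; p_{11} = 3224636; p_{12} = -13519393; p_{13} = 56681359.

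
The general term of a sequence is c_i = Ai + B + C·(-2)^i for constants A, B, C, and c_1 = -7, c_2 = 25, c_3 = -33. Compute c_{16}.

The three given values yield: A + B - 2C = -7; 2A + B + 4C = 25; 3A + B - 8C = -33.
Subtracting the first from the second: A + 6C = 32.
Subtracting the second from the third: A - 12C = -58.
Solving: C = 5, A = 2, then B = 1.
Hence c_{16} = 2·16 + 1 + 5·65536 = 327713.

327713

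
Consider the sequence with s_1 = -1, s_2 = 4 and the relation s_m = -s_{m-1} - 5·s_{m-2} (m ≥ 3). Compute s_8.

Step forward from the initial values:
s_3 = 1  s_4 = -21  s_5 = 16  s_6 = 89  s_7 = -169  s_8 = -276.

-276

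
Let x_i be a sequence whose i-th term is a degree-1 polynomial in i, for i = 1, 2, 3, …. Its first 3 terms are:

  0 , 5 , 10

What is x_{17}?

1st diffs: 5, 5 (constant).
So x_i = 5i - 5.
Evaluating at i = 17 gives x_{17} = 80.

80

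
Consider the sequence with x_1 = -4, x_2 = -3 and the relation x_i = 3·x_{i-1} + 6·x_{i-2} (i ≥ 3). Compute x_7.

-10341

x_3 = -33, x_4 = -117, x_5 = -549, x_6 = -2349, x_7 = -10341.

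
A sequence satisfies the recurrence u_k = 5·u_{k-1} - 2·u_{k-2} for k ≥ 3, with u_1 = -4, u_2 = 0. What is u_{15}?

718341112

Step forward from the initial values:
u_3 = 8; u_4 = 40; u_5 = 184; …; u_{12} = 7568200; u_{13} = 34522744; u_{14} = 157477320; u_{15} = 718341112.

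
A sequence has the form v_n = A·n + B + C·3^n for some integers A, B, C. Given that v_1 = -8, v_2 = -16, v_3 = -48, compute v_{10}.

Plug in n = 1, 2, 3: A + B + 3C = -8; 2A + B + 9C = -16; 3A + B + 27C = -48.
Subtracting the first from the second: A + 6C = -8.
Subtracting the second from the third: A + 18C = -32.
Solving: C = -2, A = 4, then B = -6.
Therefore v_{10} = 40 + (-6) + (-2)·59049 = -118064.

-118064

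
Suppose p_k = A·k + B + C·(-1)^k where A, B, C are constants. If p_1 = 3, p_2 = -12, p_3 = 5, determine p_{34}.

Plug in k = 1, 2, 3: A + B - C = 3; 2A + B + C = -12; 3A + B - C = 5.
Subtracting the first from the second: A + 2C = -15.
Subtracting the second from the third: A - 2C = 17.
Solving: C = -8, A = 1, then B = -6.
So p_k = 1·k + (-6) + (-8)·(-1)^k; at k=34 this is 20.

20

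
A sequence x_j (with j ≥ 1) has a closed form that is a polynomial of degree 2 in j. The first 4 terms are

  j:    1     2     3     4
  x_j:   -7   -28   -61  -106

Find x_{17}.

1st diffs: -21, -33, -45.
2nd diffs: -12, -12 (constant).
So x_j = -6j^2 - 3j + 2.
Evaluating at j = 17 gives x_{17} = -1783.

-1783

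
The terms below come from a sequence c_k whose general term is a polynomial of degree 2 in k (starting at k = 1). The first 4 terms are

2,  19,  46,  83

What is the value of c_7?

1st diffs: 17, 27, 37.
2nd diffs: 10, 10 (constant).
So c_k = 5k^2 + 2k - 5.
Evaluating at k = 7 gives c_7 = 254.

254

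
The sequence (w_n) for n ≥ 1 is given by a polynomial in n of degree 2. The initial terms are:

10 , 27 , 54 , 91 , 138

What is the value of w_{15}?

1158

1st diffs: 17, 27, 37, 47.
2nd diffs: 10, 10, 10 (constant).
Newton forward-difference form: w_n = 10 + 17·C(n-1,1) + 10·C(n-1,2).
At n = 15: n-1 = 14, so w_{15} = 10 + 238 + 910 = 1158.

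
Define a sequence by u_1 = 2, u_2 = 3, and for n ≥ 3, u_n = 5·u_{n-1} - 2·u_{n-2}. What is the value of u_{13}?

Applying the relation repeatedly:
u_3 = 11  u_4 = 49  u_5 = 223  …  u_{10} = 440313  u_{11} = 2008511  u_{12} = 9161929  u_{13} = 41792623.

41792623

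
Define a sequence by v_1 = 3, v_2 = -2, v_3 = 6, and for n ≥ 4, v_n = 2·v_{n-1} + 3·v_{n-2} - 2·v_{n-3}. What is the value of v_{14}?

163296

v_4 = 0; v_5 = 22; v_6 = 32; …; v_{11} = 7378; v_{12} = 20584; v_{13} = 58150; v_{14} = 163296.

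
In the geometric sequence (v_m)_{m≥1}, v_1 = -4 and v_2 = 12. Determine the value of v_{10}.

Common ratio r = -3.
v_m = (-4)·(-3)^(m-1).
v_{10} = (-4)·(-3)^9 = 78732.

78732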